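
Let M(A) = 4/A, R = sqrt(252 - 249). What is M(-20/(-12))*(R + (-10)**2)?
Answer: 240 + 12*sqrt(3)/5 ≈ 244.16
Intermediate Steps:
R = sqrt(3) ≈ 1.7320
M(-20/(-12))*(R + (-10)**2) = (4/((-20/(-12))))*(sqrt(3) + (-10)**2) = (4/((-20*(-1/12))))*(sqrt(3) + 100) = (4/(5/3))*(100 + sqrt(3)) = (4*(3/5))*(100 + sqrt(3)) = 12*(100 + sqrt(3))/5 = 240 + 12*sqrt(3)/5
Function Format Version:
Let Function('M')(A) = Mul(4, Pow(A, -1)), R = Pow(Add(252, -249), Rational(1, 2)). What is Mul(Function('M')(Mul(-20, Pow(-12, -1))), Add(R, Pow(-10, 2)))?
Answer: Add(240, Mul(Rational(12, 5), Pow(3, Rational(1, 2)))) ≈ 244.16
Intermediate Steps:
R = Pow(3, Rational(1, 2)) ≈ 1.7320
Mul(Function('M')(Mul(-20, Pow(-12, -1))), Add(R, Pow(-10, 2))) = Mul(Mul(4, Pow(Mul(-20, Pow(-12, -1)), -1)), Add(Pow(3, Rational(1, 2)), Pow(-10, 2))) = Mul(Mul(4, Pow(Mul(-20, Rational(-1, 12)), -1)), Add(Pow(3, Rational(1, 2)), 100)) = Mul(Mul(4, Pow(Rational(5, 3), -1)), Add(100, Pow(3, Rational(1, 2)))) = Mul(Mul(4, Rational(3, 5)), Add(100, Pow(3, Rational(1, 2)))) = Mul(Rational(12, 5), Add(100, Pow(3, Rational(1, 2)))) = Add(240, Mul(Rational(12, 5), Pow(3, Rational(1, 2))))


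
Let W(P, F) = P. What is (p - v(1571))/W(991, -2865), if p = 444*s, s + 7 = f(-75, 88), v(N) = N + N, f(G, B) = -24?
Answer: -16906/991 ≈ -17.060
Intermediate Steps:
v(N) = 2*N
s = -31 (s = -7 - 24 = -31)
p = -13764 (p = 444*(-31) = -13764)
(p - v(1571))/W(991, -2865) = (-13764 - 2*1571)/991 = (-13764 - 1*3142)*(1/991) = (-13764 - 3142)*(1/991) = -16906*1/991 = -16906/991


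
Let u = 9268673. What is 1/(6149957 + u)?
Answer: 1/15418630 ≈ 6.4857e-8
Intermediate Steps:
1/(6149957 + u) = 1/(6149957 + 9268673) = 1/15418630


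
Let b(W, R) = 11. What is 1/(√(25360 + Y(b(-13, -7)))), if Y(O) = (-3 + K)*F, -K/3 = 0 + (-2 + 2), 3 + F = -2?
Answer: √1015/5075 ≈ 0.0062777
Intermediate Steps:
F = -5 (F = -3 - 2 = -5)
K = 0 (K = -3*(0 + (-2 + 2)) = -3*(0 + 0) = -3*0 = 0)
Y(O) = 15 (Y(O) = (-3 + 0)*(-5) = -3*(-5) = 15)
1/(√(25360 + Y(b(-13, -7)))) = 1/(√(25360 + 15)) = 1/(√25375) = 1/(5*√1015) = √1015/5075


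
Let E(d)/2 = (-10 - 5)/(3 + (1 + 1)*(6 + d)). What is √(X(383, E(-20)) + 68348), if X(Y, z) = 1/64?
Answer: √4374273/8 ≈ 261.43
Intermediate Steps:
E(d) = -30/(15 + 2*d) (E(d) = 2*((-10 - 5)/(3 + (1 + 1)*(6 + d))) = 2*(-15/(3 + 2*(6 + d))) = 2*(-15/(3 + (12 + 2*d))) = 2*(-15/(15 + 2*d)) = -30/(15 + 2*d))
X(Y, z) = 1/64
√(X(383, E(-20)) + 68348) = √(1/64 + 68348) = √(4374273/64) = √4374273/8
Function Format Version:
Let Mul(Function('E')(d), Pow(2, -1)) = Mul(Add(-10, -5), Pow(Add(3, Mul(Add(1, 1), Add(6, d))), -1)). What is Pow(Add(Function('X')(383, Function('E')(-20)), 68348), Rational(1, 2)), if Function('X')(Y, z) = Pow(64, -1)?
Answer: Mul(Rational(1, 8), Pow(4374273, Rational(1, 2))) ≈ 261.43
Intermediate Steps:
Function('E')(d) = Mul(-30, Pow(Add(15, Mul(2, d)), -1)) (Function('E')(d) = Mul(2, Mul(Add(-10, -5), Pow(Add(3, Mul(Add(1, 1), Add(6, d))), -1))) = Mul(2, Mul(-15, Pow(Add(3, Mul(2, Add(6, d))), -1))) = Mul(2, Mul(-15, Pow(Add(3, Add(12, Mul(2, d))), -1))) = Mul(2, Mul(-15, Pow(Add(15, Mul(2, d)), -1))) = Mul(-30, Pow(Add(15, Mul(2, d)), -1)))
Function('X')(Y, z) = Rational(1, 64)
Pow(Add(Function('X')(383, Function('E')(-20)), 68348), Rational(1, 2)) = Pow(Add(Rational(1, 64), 68348), Rational(1, 2)) = Pow(Rational(4374273, 64), Rational(1, 2)) = Mul(Rational(1, 8), Pow(4374273, Rational(1, 2)))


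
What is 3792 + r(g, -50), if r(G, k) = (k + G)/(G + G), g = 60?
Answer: 45505/12 ≈ 3792.1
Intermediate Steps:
r(G, k) = (G + k)/(2*G) (r(G, k) = (G + k)/((2*G)) = (G + k)*(1/(2*G)) = (G + k)/(2*G))
3792 + r(g, -50) = 3792 + (1/2)*(60 - 50)/60 = 3792 + (1/2)*(1/60)*10 = 3792 + 1/12 = 45505/12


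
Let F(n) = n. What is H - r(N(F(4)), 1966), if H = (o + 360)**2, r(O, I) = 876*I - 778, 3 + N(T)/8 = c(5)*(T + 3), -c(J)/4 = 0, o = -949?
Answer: -1374517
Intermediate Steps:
c(J) = 0 (c(J) = -4*0 = 0)
N(T) = -24 (N(T) = -24 + 8*(0*(T + 3)) = -24 + 8*(0*(3 + T)) = -24 + 8*0 = -24 + 0 = -24)
r(O, I) = -778 + 876*I
H = 346921 (H = (-949 + 360)**2 = (-589)**2 = 346921)
H - r(N(F(4)), 1966) = 346921 - (-778 + 876*1966) = 346921 - (-778 + 1722216) = 346921 - 1*1721438 = 346921 - 1721438 = -1374517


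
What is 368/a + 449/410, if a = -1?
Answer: -150431/410 ≈ -366.90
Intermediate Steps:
368/a + 449/410 = 368/(-1) + 449/410 = 368*(-1) + 449*(1/410) = -368 + 449/410 = -150431/410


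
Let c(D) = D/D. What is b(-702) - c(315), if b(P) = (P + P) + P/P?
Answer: -1404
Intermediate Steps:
c(D) = 1
b(P) = 1 + 2*P (b(P) = 2*P + 1 = 1 + 2*P)
b(-702) - c(315) = (1 + 2*(-702)) - 1*1 = (1 - 1404) - 1 = -1403 - 1 = -1404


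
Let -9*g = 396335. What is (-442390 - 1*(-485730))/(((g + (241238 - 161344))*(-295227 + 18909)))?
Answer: -21670/4953936561 ≈ -4.3743e-6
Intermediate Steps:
g = -396335/9 (g = -⅑*396335 = -396335/9 ≈ -44037.)
(-442390 - 1*(-485730))/(((g + (241238 - 161344))*(-295227 + 18909))) = (-442390 - 1*(-485730))/(((-396335/9 + (241238 - 161344))*(-295227 + 18909))) = (-442390 + 485730)/(((-396335/9 + 79894)*(-276318))) = 43340/(((322711/9)*(-276318))) = 43340/(-9907873122) = 43340*(-1/9907873122) = -21670/4953936561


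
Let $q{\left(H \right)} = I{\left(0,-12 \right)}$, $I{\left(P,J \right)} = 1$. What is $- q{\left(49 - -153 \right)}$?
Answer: $-1$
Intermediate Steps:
$q{\left(H \right)} = 1$
$- q{\left(49 - -153 \right)} = \left(-1\right) 1 = -1$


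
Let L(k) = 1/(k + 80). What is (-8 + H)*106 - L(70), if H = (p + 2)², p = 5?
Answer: 651899/150 ≈ 4346.0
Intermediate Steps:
H = 49 (H = (5 + 2)² = 7² = 49)
L(k) = 1/(80 + k)
(-8 + H)*106 - L(70) = (-8 + 49)*106 - 1/(80 + 70) = 41*106 - 1/150 = 4346 - 1*1/150 = 4346 - 1/150 = 651899/150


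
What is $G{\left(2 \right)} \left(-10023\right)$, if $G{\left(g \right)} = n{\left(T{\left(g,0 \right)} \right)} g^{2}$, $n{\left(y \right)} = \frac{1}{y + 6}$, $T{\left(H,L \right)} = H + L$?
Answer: $- \frac{10023}{2} \approx -5011.5$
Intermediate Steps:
$n{\left(y \right)} = \frac{1}{6 + y}$
$G{\left(g \right)} = \frac{g^{2}}{6 + g}$ ($G{\left(g \right)} = \frac{g^{2}}{6 + \left(g + 0\right)} = \frac{g^{2}}{6 + g}$)
$G{\left(2 \right)} \left(-10023\right) = \frac{2^{2}}{6 + 2} \left(-10023\right) = \frac{4}{8} \left(-10023\right) = 4 \cdot \frac{1}{8} \left(-10023\right) = \frac{1}{2} \left(-10023\right) = - \frac{10023}{2}$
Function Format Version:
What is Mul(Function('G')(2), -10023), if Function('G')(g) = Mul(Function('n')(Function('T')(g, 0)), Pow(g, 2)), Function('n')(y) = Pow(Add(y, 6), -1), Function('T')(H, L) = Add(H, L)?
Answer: Rational(-10023, 2) ≈ -5011.5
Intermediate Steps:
Function('n')(y) = Pow(Add(6, y), -1)
Function('G')(g) = Mul(Pow(g, 2), Pow(Add(6, g), -1)) (Function('G')(g) = Mul(Pow(Add(6, Add(g, 0)), -1), Pow(g, 2)) = Mul(Pow(Add(6, g), -1), Pow(g, 2)) = Mul(Pow(g, 2), Pow(Add(6, g), -1)))
Mul(Function('G')(2), -10023) = Mul(Mul(Pow(2, 2), Pow(Add(6, 2), -1)), -10023) = Mul(Mul(4, Pow(8, -1)), -10023) = Mul(Mul(4, Rational(1, 8)), -10023) = Mul(Rational(1, 2), -10023) = Rational(-10023, 2)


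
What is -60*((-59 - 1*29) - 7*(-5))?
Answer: 3180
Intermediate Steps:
-60*((-59 - 1*29) - 7*(-5)) = -60*((-59 - 29) + 35) = -60*(-88 + 35) = -60*(-53) = 3180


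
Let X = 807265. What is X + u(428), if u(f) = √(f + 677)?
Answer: 807265 + √1105 ≈ 8.0730e+5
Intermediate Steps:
u(f) = √(677 + f)
X + u(428) = 807265 + √(677 + 428) = 807265 + √1105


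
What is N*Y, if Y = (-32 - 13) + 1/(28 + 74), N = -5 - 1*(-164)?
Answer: -243217/34 ≈ -7153.4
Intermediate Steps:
N = 159 (N = -5 + 164 = 159)
Y = -4589/102 (Y = -45 + 1/102 = -4589/102 ≈ -44.990)
N*Y = 159*(-4589/102) = -243217/34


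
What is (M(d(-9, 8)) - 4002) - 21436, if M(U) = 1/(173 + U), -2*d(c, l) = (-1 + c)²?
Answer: -3128873/123 ≈ -25438.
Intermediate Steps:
d(c, l) = -(-1 + c)²/2
(M(d(-9, 8)) - 4002) - 21436 = (1/(173 - (-1 - 9)²/2) - 4002) - 21436 = (1/(173 - ½*(-10)²) - 4002) - 21436 = (1/(173 - ½*100) - 4002) - 21436 = (1/(173 - 50) - 4002) - 21436 = (1/123 - 4002) - 21436 = -492245/123 - 21436 = -3128873/123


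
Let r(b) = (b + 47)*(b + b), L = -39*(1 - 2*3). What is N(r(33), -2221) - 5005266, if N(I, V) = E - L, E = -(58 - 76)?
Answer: -5005443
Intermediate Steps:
L = 195 (L = -39*(1 - 6) = -39*(-5) = 195)
r(b) = 2*b*(47 + b) (r(b) = (47 + b)*(2*b) = 2*b*(47 + b))
E = 18 (E = -1*(-18) = 18)
N(I, V) = -177 (N(I, V) = 18 - 1*195 = 18 - 195 = -177)
N(r(33), -2221) - 5005266 = -177 - 5005266 = -5005443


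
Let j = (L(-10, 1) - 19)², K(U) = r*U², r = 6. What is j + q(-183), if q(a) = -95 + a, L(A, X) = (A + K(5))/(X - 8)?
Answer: 1243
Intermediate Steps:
K(U) = 6*U²
L(A, X) = (150 + A)/(-8 + X) (L(A, X) = (A + 6*5²)/(X - 8) = (A + 6*25)/(-8 + X) = (A + 150)/(-8 + X) = (150 + A)/(-8 + X))
j = 1521 (j = ((150 - 10)/(-8 + 1) - 19)² = (140/(-7) - 19)² = (-⅐*140 - 19)² = (-20 - 19)² = (-39)² = 1521)
j + q(-183) = 1521 + (-95 - 183) = 1521 - 278 = 1243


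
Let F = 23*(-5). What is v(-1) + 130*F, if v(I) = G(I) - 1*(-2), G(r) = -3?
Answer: -14951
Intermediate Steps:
F = -115
v(I) = -1 (v(I) = -3 - 1*(-2) = -3 + 2 = -1)
v(-1) + 130*F = -1 + 130*(-115) = -1 - 14950 = -14951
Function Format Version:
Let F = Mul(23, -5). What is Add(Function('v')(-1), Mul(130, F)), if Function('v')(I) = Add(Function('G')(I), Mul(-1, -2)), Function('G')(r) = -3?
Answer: -14951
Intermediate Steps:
F = -115
Function('v')(I) = -1 (Function('v')(I) = Add(-3, Mul(-1, -2)) = Add(-3, 2) = -1)
Add(Function('v')(-1), Mul(130, F)) = Add(-1, Mul(130, -115)) = Add(-1, -14950) = -14951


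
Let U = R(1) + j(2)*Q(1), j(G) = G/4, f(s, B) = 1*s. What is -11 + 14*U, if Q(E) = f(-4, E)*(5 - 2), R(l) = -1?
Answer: -109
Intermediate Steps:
f(s, B) = s
Q(E) = -12 (Q(E) = -4*(5 - 2) = -4*3 = -12)
j(G) = G/4 (j(G) = G*(¼) = G/4)
U = -7 (U = -1 + ((¼)*2)*(-12) = -1 + (½)*(-12) = -1 - 6 = -7)
-11 + 14*U = -11 + 14*(-7) = -11 - 98 = -109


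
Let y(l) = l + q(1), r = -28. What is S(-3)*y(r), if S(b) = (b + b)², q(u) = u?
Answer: -972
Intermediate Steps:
S(b) = 4*b² (S(b) = (2*b)² = 4*b²)
y(l) = 1 + l (y(l) = l + 1 = 1 + l)
S(-3)*y(r) = (4*(-3)²)*(1 - 28) = (4*9)*(-27) = 36*(-27) = -972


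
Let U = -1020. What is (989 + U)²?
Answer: 961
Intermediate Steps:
(989 + U)² = (989 - 1020)² = (-31)² = 961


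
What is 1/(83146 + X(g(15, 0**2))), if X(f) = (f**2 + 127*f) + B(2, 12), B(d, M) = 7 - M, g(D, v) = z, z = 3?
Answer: 1/83531 ≈ 1.1972e-5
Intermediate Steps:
g(D, v) = 3
X(f) = -5 + f**2 + 127*f (X(f) = (f**2 + 127*f) + (7 - 1*12) = (f**2 + 127*f) + (7 - 12) = (f**2 + 127*f) - 5 = -5 + f**2 + 127*f)
1/(83146 + X(g(15, 0**2))) = 1/(83146 + (-5 + 3**2 + 127*3)) = 1/(83146 + (-5 + 9 + 381)) = 1/(83146 + 385) = 1/83531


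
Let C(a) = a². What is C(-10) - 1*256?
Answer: -156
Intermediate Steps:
C(-10) - 1*256 = (-10)² - 1*256 = 100 - 256 = -156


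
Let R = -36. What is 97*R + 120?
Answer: -3372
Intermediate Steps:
97*R + 120 = 97*(-36) + 120 = -3492 + 120 = -3372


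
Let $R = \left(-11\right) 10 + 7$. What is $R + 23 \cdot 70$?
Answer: $1507$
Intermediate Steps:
$R = -103$ ($R = -110 + 7 = -103$)
$R + 23 \cdot 70 = -103 + 23 \cdot 70 = -103 + 1610 = 1507$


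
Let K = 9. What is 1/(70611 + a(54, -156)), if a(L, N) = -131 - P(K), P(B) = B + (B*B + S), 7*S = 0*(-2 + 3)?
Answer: 1/70390 ≈ 1.4207e-5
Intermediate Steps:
S = 0 (S = (0*(-2 + 3))/7 = (0*1)/7 = (⅐)*0 = 0)
P(B) = B + B² (P(B) = B + (B*B + 0) = B + (B² + 0) = B + B²)
a(L, N) = -221 (a(L, N) = -131 - 9*(1 + 9) = -131 - 9*10 = -131 - 1*90 = -131 - 90 = -221)
1/(70611 + a(54, -156)) = 1/(70611 - 221) = 1/70390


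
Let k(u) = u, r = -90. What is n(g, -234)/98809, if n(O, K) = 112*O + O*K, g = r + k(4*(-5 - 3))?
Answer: 14884/98809 ≈ 0.15063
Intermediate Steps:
g = -122 (g = -90 + 4*(-5 - 3) = -90 + 4*(-8) = -90 - 32 = -122)
n(O, K) = 112*O + K*O
n(g, -234)/98809 = -122*(112 - 234)/98809 = -122*(-122)*(1/98809) = 14884*(1/98809) = 14884/98809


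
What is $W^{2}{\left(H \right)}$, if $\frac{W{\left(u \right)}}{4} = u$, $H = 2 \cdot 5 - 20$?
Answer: $1600$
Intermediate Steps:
$H = -10$ ($H = 10 - 20 = -10$)
$W{\left(u \right)} = 4 u$
$W^{2}{\left(H \right)} = \left(4 \left(-10\right)\right)^{2} = \left(-40\right)^{2} = 1600$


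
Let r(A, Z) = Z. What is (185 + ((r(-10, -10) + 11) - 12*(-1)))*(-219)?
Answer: -43362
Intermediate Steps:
(185 + ((r(-10, -10) + 11) - 12*(-1)))*(-219) = (185 + ((-10 + 11) - 12*(-1)))*(-219) = (185 + (1 + 12))*(-219) = (185 + 13)*(-219) = 198*(-219) = -43362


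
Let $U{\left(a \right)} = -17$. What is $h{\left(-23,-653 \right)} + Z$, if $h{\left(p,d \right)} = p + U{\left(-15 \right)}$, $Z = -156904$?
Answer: $-156944$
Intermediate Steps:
$h{\left(p,d \right)} = -17 + p$ ($h{\left(p,d \right)} = p - 17 = -17 + p$)
$h{\left(-23,-653 \right)} + Z = \left(-17 - 23\right) - 156904 = -40 - 156904 = -156944$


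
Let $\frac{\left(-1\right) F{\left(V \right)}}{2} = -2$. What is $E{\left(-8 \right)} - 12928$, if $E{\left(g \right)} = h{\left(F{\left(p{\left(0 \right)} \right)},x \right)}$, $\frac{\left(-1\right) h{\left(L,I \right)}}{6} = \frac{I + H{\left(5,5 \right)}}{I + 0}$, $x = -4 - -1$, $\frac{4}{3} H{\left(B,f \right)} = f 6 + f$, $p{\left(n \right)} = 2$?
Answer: $- \frac{25763}{2} \approx -12882.0$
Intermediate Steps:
$H{\left(B,f \right)} = \frac{21 f}{4}$ ($H{\left(B,f \right)} = \frac{3 \left(f 6 + f\right)}{4} = \frac{3 \left(6 f + f\right)}{4} = \frac{3 \cdot 7 f}{4} = \frac{21 f}{4}$)
$F{\left(V \right)} = 4$ ($F{\left(V \right)} = \left(-2\right) \left(-2\right) = 4$)
$x = -3$ ($x = -4 + 1 = -3$)
$h{\left(L,I \right)} = - \frac{6 \left(\frac{105}{4} + I\right)}{I}$ ($h{\left(L,I \right)} = - 6 \frac{I + \frac{21}{4} \cdot 5}{I + 0} = - 6 \frac{I + \frac{105}{4}}{I} = - 6 \frac{\frac{105}{4} + I}{I} = - \frac{6 \left(\frac{105}{4} + I\right)}{I}$)
$E{\left(g \right)} = \frac{93}{2}$ ($E{\left(g \right)} = -6 - \frac{315}{2 \left(-3\right)} = -6 - - \frac{105}{2} = -6 + \frac{105}{2} = \frac{93}{2}$)
$E{\left(-8 \right)} - 12928 = \frac{93}{2} - 12928 = - \frac{25763}{2}$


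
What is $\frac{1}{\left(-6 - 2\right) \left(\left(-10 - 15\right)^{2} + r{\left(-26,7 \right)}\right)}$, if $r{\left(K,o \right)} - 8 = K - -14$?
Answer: $- \frac{1}{4968} \approx -0.00020129$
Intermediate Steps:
$r{\left(K,o \right)} = 22 + K$ ($r{\left(K,o \right)} = 8 + \left(K - -14\right) = 8 + \left(K + 14\right) = 8 + \left(14 + K\right) = 22 + K$)
$\frac{1}{\left(-6 - 2\right) \left(\left(-10 - 15\right)^{2} + r{\left(-26,7 \right)}\right)} = \frac{1}{\left(-6 - 2\right) \left(\left(-10 - 15\right)^{2} + \left(22 - 26\right)\right)} = \frac{1}{\left(-8\right) \left(\left(-25\right)^{2} - 4\right)} = - \frac{1}{8 \left(625 - 4\right)} = - \frac{1}{8 \cdot 621} = \left(- \frac{1}{8}\right) \frac{1}{621} = - \frac{1}{4968}$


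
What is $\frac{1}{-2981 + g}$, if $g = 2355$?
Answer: $- \frac{1}{626} \approx -0.0015974$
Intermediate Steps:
$\frac{1}{-2981 + g} = \frac{1}{-2981 + 2355} = \frac{1}{-626} = - \frac{1}{626}$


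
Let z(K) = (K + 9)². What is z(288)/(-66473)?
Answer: -8019/6043 ≈ -1.3270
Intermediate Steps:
z(K) = (9 + K)²
z(288)/(-66473) = (9 + 288)²/(-66473) = 297²*(-1/66473) = 88209*(-1/66473) = -8019/6043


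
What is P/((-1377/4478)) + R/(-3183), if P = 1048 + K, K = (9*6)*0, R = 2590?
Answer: -4980402394/1460997 ≈ -3408.9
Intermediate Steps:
K = 0 (K = 54*0 = 0)
P = 1048 (P = 1048 + 0 = 1048)
P/((-1377/4478)) + R/(-3183) = 1048/((-1377/4478)) + 2590/(-3183) = 1048/((-1377*1/4478)) + 2590*(-1/3183) = 1048/(-1377/4478) - 2590/3183 = 1048*(-4478/1377) - 2590/3183 = -4692944/1377 - 2590/3183 = -4980402394/1460997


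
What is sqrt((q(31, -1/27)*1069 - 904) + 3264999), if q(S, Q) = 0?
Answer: sqrt(3264095) ≈ 1806.7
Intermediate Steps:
sqrt((q(31, -1/27)*1069 - 904) + 3264999) = sqrt((0*1069 - 904) + 3264999) = sqrt((0 - 904) + 3264999) = sqrt(-904 + 3264999) = sqrt(3264095)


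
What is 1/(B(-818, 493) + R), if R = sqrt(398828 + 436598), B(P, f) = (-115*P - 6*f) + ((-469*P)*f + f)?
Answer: 189227111/35806899536570895 - sqrt(835426)/35806899536570895 ≈ 5.2846e-9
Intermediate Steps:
B(P, f) = -115*P - 5*f - 469*P*f (B(P, f) = (-115*P - 6*f) + (-469*P*f + f) = (-115*P - 6*f) + (f - 469*P*f) = -115*P - 5*f - 469*P*f)
R = sqrt(835426) ≈ 914.02
1/(B(-818, 493) + R) = 1/((-115*(-818) - 5*493 - 469*(-818)*493) + sqrt(835426)) = 1/((94070 - 2465 + 189135506) + sqrt(835426)) = 1/(189227111 + sqrt(835426))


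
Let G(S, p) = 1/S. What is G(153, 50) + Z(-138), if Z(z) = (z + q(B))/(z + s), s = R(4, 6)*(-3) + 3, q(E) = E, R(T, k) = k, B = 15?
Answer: 124/153 ≈ 0.81046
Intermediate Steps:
s = -15 (s = 6*(-3) + 3 = -18 + 3 = -15)
Z(z) = (15 + z)/(-15 + z) (Z(z) = (z + 15)/(z - 15) = (15 + z)/(-15 + z))
G(153, 50) + Z(-138) = 1/153 + (15 - 138)/(-15 - 138) = 1/153 - 123/(-153) = 1/153 - 1/153*(-123) = 1/153 + 41/51 = 124/153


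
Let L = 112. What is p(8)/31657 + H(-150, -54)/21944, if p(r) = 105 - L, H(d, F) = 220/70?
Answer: -189401/2431384228 ≈ -7.7898e-5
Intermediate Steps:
H(d, F) = 22/7 (H(d, F) = 220*(1/70) = 22/7)
p(r) = -7 (p(r) = 105 - 1*112 = 105 - 112 = -7)
p(8)/31657 + H(-150, -54)/21944 = -7/31657 + (22/7)/21944 = -7*1/31657 + (22/7)*(1/21944) = -7/31657 + 11/76804 = -189401/2431384228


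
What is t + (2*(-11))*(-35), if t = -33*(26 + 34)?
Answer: -1210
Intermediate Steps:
t = -1980 (t = -33*60 = -1980)
t + (2*(-11))*(-35) = -1980 + (2*(-11))*(-35) = -1980 - 22*(-35) = -1980 + 770 = -1210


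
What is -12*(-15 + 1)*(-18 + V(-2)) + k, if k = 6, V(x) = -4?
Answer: -3690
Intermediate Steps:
-12*(-15 + 1)*(-18 + V(-2)) + k = -12*(-15 + 1)*(-18 - 4) + 6 = -(-168)*(-22) + 6 = -12*308 + 6 = -3696 + 6 = -3690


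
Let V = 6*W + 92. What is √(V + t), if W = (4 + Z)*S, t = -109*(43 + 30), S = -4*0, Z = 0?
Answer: 11*I*√65 ≈ 88.685*I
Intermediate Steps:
S = 0
t = -7957 (t = -109*73 = -7957)
W = 0 (W = (4 + 0)*0 = 4*0 = 0)
V = 92 (V = 6*0 + 92 = 0 + 92 = 92)
√(V + t) = √(92 - 7957) = √(-7865) = 11*I*√65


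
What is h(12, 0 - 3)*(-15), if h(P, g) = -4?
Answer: 60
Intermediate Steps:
h(12, 0 - 3)*(-15) = -4*(-15) = 60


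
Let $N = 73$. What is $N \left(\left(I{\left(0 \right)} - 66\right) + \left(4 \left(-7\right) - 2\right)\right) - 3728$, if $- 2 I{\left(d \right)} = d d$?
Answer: $-10736$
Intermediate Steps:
$I{\left(d \right)} = - \frac{d^{2}}{2}$ ($I{\left(d \right)} = - \frac{d d}{2} = - \frac{d^{2}}{2}$)
$N \left(\left(I{\left(0 \right)} - 66\right) + \left(4 \left(-7\right) - 2\right)\right) - 3728 = 73 \left(\left(- \frac{0^{2}}{2} - 66\right) + \left(4 \left(-7\right) - 2\right)\right) - 3728 = 73 \left(\left(\left(- \frac{1}{2}\right) 0 - 66\right) - 30\right) - 3728 = 73 \left(\left(0 - 66\right) - 30\right) - 3728 = 73 \left(-66 - 30\right) - 3728 = 73 \left(-96\right) - 3728 = -7008 - 3728 = -10736$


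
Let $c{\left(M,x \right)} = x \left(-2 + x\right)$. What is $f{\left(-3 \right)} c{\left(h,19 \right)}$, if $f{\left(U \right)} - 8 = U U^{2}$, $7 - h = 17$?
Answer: $-6137$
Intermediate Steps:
$h = -10$ ($h = 7 - 17 = -10$)
$f{\left(U \right)} = 8 + U^{3}$ ($f{\left(U \right)} = 8 + U U^{2} = 8 + U^{3}$)
$f{\left(-3 \right)} c{\left(h,19 \right)} = \left(8 + \left(-3\right)^{3}\right) 19 \left(-2 + 19\right) = \left(8 - 27\right) 19 \cdot 17 = \left(-19\right) 323 = -6137$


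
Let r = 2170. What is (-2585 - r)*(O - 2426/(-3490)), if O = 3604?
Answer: -5981973543/349 ≈ -1.7140e+7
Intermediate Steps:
(-2585 - r)*(O - 2426/(-3490)) = (-2585 - 1*2170)*(3604 - 2426/(-3490)) = (-2585 - 2170)*(3604 - 2426*(-1/3490)) = -4755*(3604 + 1213/1745) = -4755*6290193/1745 = -5981973543/349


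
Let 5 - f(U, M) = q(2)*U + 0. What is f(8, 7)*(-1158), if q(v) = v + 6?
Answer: 68322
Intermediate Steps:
q(v) = 6 + v
f(U, M) = 5 - 8*U (f(U, M) = 5 - ((6 + 2)*U + 0) = 5 - (8*U + 0) = 5 - 8*U)
f(8, 7)*(-1158) = (5 - 8*8)*(-1158) = (5 - 64)*(-1158) = -59*(-1158) = 68322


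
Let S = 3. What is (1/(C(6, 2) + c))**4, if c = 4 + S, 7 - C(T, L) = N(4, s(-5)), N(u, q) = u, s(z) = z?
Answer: 1/10000 ≈ 0.00010000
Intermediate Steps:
C(T, L) = 3 (C(T, L) = 7 - 1*4 = 7 - 4 = 3)
c = 7 (c = 4 + 3 = 7)
(1/(C(6, 2) + c))**4 = (1/(3 + 7))**4 = (1/10)**4 = 1/10000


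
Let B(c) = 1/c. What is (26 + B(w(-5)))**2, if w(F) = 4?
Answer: 11025/16 ≈ 689.06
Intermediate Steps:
(26 + B(w(-5)))**2 = (26 + 1/4)**2 = (105/4)**2 = 11025/16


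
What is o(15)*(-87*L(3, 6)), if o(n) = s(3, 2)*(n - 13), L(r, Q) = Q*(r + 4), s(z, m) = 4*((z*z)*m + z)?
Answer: -613872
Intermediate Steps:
s(z, m) = 4*z + 4*m*z² (s(z, m) = 4*(z²*m + z) = 4*(m*z² + z) = 4*(z + m*z²) = 4*z + 4*m*z²)
L(r, Q) = Q*(4 + r)
o(n) = -1092 + 84*n (o(n) = (4*3*(1 + 2*3))*(n - 13) = (4*3*(1 + 6))*(-13 + n) = (4*3*7)*(-13 + n) = 84*(-13 + n) = -1092 + 84*n)
o(15)*(-87*L(3, 6)) = (-1092 + 84*15)*(-522*(4 + 3)) = (-1092 + 1260)*(-522*7) = 168*(-87*42) = 168*(-3654) = -613872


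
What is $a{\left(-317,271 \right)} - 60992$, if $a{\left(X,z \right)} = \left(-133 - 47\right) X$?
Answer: $-3932$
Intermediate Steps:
$a{\left(X,z \right)} = - 180 X$ ($a{\left(X,z \right)} = \left(-133 - 47\right) X = - 180 X$)
$a{\left(-317,271 \right)} - 60992 = \left(-180\right) \left(-317\right) - 60992 = 57060 - 60992 = -3932$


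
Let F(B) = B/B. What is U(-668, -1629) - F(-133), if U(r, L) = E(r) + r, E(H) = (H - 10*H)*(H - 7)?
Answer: -4058769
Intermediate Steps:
E(H) = -9*H*(-7 + H) (E(H) = (-9*H)*(-7 + H) = -9*H*(-7 + H))
F(B) = 1
U(r, L) = r + 9*r*(7 - r) (U(r, L) = 9*r*(7 - r) + r = r + 9*r*(7 - r))
U(-668, -1629) - F(-133) = -668*(64 - 9*(-668)) - 1*1 = -668*(64 + 6012) - 1 = -668*6076 - 1 = -4058768 - 1 = -4058769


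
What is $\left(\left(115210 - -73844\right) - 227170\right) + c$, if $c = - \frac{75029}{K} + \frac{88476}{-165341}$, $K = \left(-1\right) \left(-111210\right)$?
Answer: $- \frac{63716632944419}{1671597510} \approx -38117.0$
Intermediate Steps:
$K = 111210$
$c = - \frac{2022253259}{1671597510}$ ($c = - \frac{75029}{111210} + \frac{88476}{-165341} = \left(-75029\right) \frac{1}{111210} + 88476 \left(- \frac{1}{165341}\right) = - \frac{75029}{111210} - \frac{88476}{165341} = - \frac{2022253259}{1671597510} \approx -1.2098$)
$\left(\left(115210 - -73844\right) - 227170\right) + c = \left(\left(115210 - -73844\right) - 227170\right) - \frac{2022253259}{1671597510} = \left(\left(115210 + 73844\right) - 227170\right) - \frac{2022253259}{1671597510} = \left(189054 - 227170\right) - \frac{2022253259}{1671597510} = -38116 - \frac{2022253259}{1671597510} = - \frac{63716632944419}{1671597510}$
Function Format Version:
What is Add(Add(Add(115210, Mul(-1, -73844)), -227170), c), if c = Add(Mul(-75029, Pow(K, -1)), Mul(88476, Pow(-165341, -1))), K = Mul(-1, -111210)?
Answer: Rational(-63716632944419, 1671597510) ≈ -38117.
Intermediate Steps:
K = 111210
c = Rational(-2022253259, 1671597510) (c = Add(Mul(-75029, Pow(111210, -1)), Mul(88476, Pow(-165341, -1))) = Add(Mul(-75029, Rational(1, 111210)), Mul(88476, Rational(-1, 165341))) = Add(Rational(-75029, 111210), Rational(-88476, 165341)) = Rational(-2022253259, 1671597510) ≈ -1.2098)
Add(Add(Add(115210, Mul(-1, -73844)), -227170), c) = Add(Add(Add(115210, Mul(-1, -73844)), -227170), Rational(-2022253259, 1671597510)) = Add(Add(Add(115210, 73844), -227170), Rational(-2022253259, 1671597510)) = Add(Add(189054, -227170), Rational(-2022253259, 1671597510)) = Add(-38116, Rational(-2022253259, 1671597510)) = Rational(-63716632944419, 1671597510)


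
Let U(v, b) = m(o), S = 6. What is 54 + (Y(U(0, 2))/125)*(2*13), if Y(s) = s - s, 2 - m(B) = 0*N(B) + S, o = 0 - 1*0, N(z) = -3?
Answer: 54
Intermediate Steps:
o = 0 (o = 0 + 0 = 0)
m(B) = -4 (m(B) = 2 - (0*(-3) + 6) = 2 - (0 + 6) = 2 - 1*6 = 2 - 6 = -4)
U(v, b) = -4
Y(s) = 0
54 + (Y(U(0, 2))/125)*(2*13) = 54 + (0/125)*(2*13) = 54 + (0*(1/125))*26 = 54 + 0*26 = 54 + 0 = 54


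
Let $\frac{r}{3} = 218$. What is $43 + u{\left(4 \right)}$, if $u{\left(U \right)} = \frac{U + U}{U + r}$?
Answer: $\frac{14151}{329} \approx 43.012$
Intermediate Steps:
$r = 654$ ($r = 3 \cdot 218 = 654$)
$u{\left(U \right)} = \frac{2 U}{654 + U}$ ($u{\left(U \right)} = \frac{U + U}{U + 654} = \frac{2 U}{654 + U}$)
$43 + u{\left(4 \right)} = 43 + 2 \cdot 4 \frac{1}{654 + 4} = 43 + 2 \cdot 4 \cdot \frac{1}{658} = 43 + \frac{4}{329} = \frac{14151}{329}$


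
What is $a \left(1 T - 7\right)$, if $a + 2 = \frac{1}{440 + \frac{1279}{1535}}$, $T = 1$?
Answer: $\frac{8110938}{676679} \approx 11.986$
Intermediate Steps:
$a = - \frac{1351823}{676679}$ ($a = -2 + \frac{1}{440 + \frac{1279}{1535}} = -2 + \frac{1}{\frac{676679}{1535}} = -2 + \frac{1535}{676679} = - \frac{1351823}{676679} \approx -1.9977$)
$a \left(1 T - 7\right) = - \frac{1351823 \left(1 \cdot 1 - 7\right)}{676679} = - \frac{1351823 \left(1 - 7\right)}{676679} = \left(- \frac{1351823}{676679}\right) \left(-6\right) = \frac{8110938}{676679}$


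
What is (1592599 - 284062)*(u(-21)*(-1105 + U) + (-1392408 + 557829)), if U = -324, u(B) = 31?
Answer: -1150044381486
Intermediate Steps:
(1592599 - 284062)*(u(-21)*(-1105 + U) + (-1392408 + 557829)) = (1592599 - 284062)*(31*(-1105 - 324) + (-1392408 + 557829)) = 1308537*(31*(-1429) - 834579) = 1308537*(-44299 - 834579) = 1308537*(-878878) = -1150044381486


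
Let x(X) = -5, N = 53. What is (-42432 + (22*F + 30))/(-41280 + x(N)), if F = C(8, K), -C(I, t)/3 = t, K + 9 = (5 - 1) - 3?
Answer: 41874/41285 ≈ 1.0143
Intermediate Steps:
K = -8 (K = -9 + ((5 - 1) - 3) = -9 + (4 - 3) = -9 + 1 = -8)
C(I, t) = -3*t
F = 24 (F = -3*(-8) = 24)
(-42432 + (22*F + 30))/(-41280 + x(N)) = (-42432 + (22*24 + 30))/(-41280 - 5) = (-42432 + (528 + 30))/(-41285) = (-42432 + 558)*(-1/41285) = -41874*(-1/41285) = 41874/41285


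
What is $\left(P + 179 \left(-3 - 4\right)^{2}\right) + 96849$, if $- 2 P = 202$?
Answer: $105519$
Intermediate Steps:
$P = -101$ ($P = \left(- \frac{1}{2}\right) 202 = -101$)
$\left(P + 179 \left(-3 - 4\right)^{2}\right) + 96849 = \left(-101 + 179 \left(-3 - 4\right)^{2}\right) + 96849 = \left(-101 + 179 \left(-7\right)^{2}\right) + 96849 = \left(-101 + 179 \cdot 49\right) + 96849 = \left(-101 + 8771\right) + 96849 = 8670 + 96849 = 105519$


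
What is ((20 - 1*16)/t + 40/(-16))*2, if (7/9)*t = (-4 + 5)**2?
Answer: 11/9 ≈ 1.2222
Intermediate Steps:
t = 9/7 (t = 9*(-4 + 5)**2/7 = (9/7)*1**2 = (9/7)*1 = 9/7 ≈ 1.2857)
((20 - 1*16)/t + 40/(-16))*2 = ((20 - 1*16)/(9/7) + 40/(-16))*2 = ((20 - 16)*(7/9) + 40*(-1/16))*2 = (4*(7/9) - 5/2)*2 = (28/9 - 5/2)*2 = (11/18)*2 = 11/9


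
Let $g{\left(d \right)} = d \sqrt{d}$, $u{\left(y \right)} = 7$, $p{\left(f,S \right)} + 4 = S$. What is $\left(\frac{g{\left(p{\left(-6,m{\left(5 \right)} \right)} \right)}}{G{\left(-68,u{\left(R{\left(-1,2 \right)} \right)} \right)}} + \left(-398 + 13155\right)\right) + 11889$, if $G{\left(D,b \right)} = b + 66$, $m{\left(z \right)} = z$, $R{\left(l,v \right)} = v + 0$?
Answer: $\frac{1799159}{73} \approx 24646.0$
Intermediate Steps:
$R{\left(l,v \right)} = v$
$p{\left(f,S \right)} = -4 + S$
$g{\left(d \right)} = d^{\frac{3}{2}}$
$G{\left(D,b \right)} = 66 + b$
$\left(\frac{g{\left(p{\left(-6,m{\left(5 \right)} \right)} \right)}}{G{\left(-68,u{\left(R{\left(-1,2 \right)} \right)} \right)}} + \left(-398 + 13155\right)\right) + 11889 = \left(\frac{\left(-4 + 5\right)^{\frac{3}{2}}}{66 + 7} + \left(-398 + 13155\right)\right) + 11889 = \left(\frac{1^{\frac{3}{2}}}{73} + 12757\right) + 11889 = \left(1 \cdot \frac{1}{73} + 12757\right) + 11889 = \left(\frac{1}{73} + 12757\right) + 11889 = \frac{931262}{73} + 11889 = \frac{1799159}{73}$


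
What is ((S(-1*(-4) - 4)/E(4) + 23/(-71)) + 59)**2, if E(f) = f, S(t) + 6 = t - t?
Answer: 65918161/20164 ≈ 3269.1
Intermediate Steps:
S(t) = -6 (S(t) = -6 + (t - t) = -6 + 0 = -6)
((S(-1*(-4) - 4)/E(4) + 23/(-71)) + 59)**2 = ((-6/4 + 23/(-71)) + 59)**2 = ((-6*1/4 + 23*(-1/71)) + 59)**2 = ((-3/2 - 23/71) + 59)**2 = (-259/142 + 59)**2 = (8119/142)**2 = 65918161/20164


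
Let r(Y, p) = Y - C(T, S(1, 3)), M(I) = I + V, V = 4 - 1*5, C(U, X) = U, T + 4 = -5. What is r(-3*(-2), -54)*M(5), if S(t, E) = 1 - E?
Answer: 60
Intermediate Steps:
T = -9 (T = -4 - 5 = -9)
V = -1 (V = 4 - 5 = -1)
M(I) = -1 + I (M(I) = I - 1 = -1 + I)
r(Y, p) = 9 + Y (r(Y, p) = Y - 1*(-9) = Y + 9 = 9 + Y)
r(-3*(-2), -54)*M(5) = (9 - 3*(-2))*(-1 + 5) = (9 + 6)*4 = 15*4 = 60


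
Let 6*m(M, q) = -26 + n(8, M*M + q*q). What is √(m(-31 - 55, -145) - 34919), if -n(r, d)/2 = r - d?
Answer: I*√229071/3 ≈ 159.54*I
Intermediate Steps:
n(r, d) = -2*r + 2*d (n(r, d) = -2*(r - d) = -2*r + 2*d)
m(M, q) = -7 + M²/3 + q²/3 (m(M, q) = (-26 + (-2*8 + 2*(M*M + q*q)))/6 = (-26 + (-16 + 2*(M² + q²)))/6 = (-26 + (-16 + (2*M² + 2*q²)))/6 = (-26 + (-16 + 2*M² + 2*q²))/6 = (-42 + 2*M² + 2*q²)/6 = -7 + M²/3 + q²/3)
√(m(-31 - 55, -145) - 34919) = √((-7 + (-31 - 55)²/3 + (⅓)*(-145)²) - 34919) = √((-7 + (⅓)*(-86)² + (⅓)*21025) - 34919) = √((-7 + (⅓)*7396 + 21025/3) - 34919) = √((-7 + 7396/3 + 21025/3) - 34919) = √(28400/3 - 34919) = √(-76357/3) = I*√229071/3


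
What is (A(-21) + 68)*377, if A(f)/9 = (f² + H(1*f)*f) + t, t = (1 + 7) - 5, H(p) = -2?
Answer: 1674634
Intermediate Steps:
t = 3 (t = 8 - 5 = 3)
A(f) = 27 - 18*f + 9*f² (A(f) = 9*((f² - 2*f) + 3) = 9*(3 + f² - 2*f) = 27 - 18*f + 9*f²)
(A(-21) + 68)*377 = ((27 - 18*(-21) + 9*(-21)²) + 68)*377 = ((27 + 378 + 9*441) + 68)*377 = ((27 + 378 + 3969) + 68)*377 = (4374 + 68)*377 = 4442*377 = 1674634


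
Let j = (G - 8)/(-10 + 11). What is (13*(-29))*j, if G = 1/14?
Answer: 41847/14 ≈ 2989.1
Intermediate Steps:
G = 1/14 (G = 1*(1/14) = 1/14 ≈ 0.071429)
j = -111/14 (j = (1/14 - 8)/(-10 + 11) = -111/14/1 = -111/14*1 = -111/14 ≈ -7.9286)
(13*(-29))*j = (13*(-29))*(-111/14) = -377*(-111/14) = 41847/14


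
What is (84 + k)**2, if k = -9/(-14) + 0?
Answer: 1404225/196 ≈ 7164.4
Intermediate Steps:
k = 9/14 (k = -9*(-1/14) + 0 = 9/14 + 0 = 9/14 ≈ 0.64286)
(84 + k)**2 = (84 + 9/14)**2 = (1185/14)**2 = 1404225/196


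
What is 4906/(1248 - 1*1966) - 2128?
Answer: -766405/359 ≈ -2134.8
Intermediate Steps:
4906/(1248 - 1*1966) - 2128 = 4906/(1248 - 1966) - 2128 = 4906/(-718) - 2128 = 4906*(-1/718) - 2128 = -2453/359 - 2128 = -766405/359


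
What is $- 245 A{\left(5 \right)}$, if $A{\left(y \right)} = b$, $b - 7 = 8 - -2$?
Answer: $-4165$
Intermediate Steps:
$b = 17$ ($b = 7 + \left(8 - -2\right) = 7 + \left(8 + 2\right) = 7 + 10 = 17$)
$A{\left(y \right)} = 17$
$- 245 A{\left(5 \right)} = \left(-245\right) 17 = -4165$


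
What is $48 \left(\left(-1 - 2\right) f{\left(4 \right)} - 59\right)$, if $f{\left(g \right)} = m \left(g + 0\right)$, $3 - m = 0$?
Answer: $-4560$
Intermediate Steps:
$m = 3$ ($m = 3 - 0 = 3 + 0 = 3$)
$f{\left(g \right)} = 3 g$ ($f{\left(g \right)} = 3 \left(g + 0\right) = 3 g$)
$48 \left(\left(-1 - 2\right) f{\left(4 \right)} - 59\right) = 48 \left(\left(-1 - 2\right) 3 \cdot 4 - 59\right) = 48 \left(\left(-3\right) 12 - 59\right) = 48 \left(-36 - 59\right) = 48 \left(-95\right) = -4560$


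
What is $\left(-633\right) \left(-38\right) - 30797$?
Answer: $-6743$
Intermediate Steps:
$\left(-633\right) \left(-38\right) - 30797 = 24054 - 30797 = -6743$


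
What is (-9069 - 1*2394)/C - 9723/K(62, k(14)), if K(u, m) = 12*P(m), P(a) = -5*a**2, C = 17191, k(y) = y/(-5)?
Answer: 38513309/1925392 ≈ 20.003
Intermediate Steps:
k(y) = -y/5 (k(y) = y*(-1/5) = -y/5)
K(u, m) = -60*m**2 (K(u, m) = 12*(-5*m**2) = -60*m**2)
(-9069 - 1*2394)/C - 9723/K(62, k(14)) = (-9069 - 1*2394)/17191 - 9723/((-60*(-1/5*14)**2)) = (-9069 - 2394)*(1/17191) - 9723/((-60*(-14/5)**2)) = -11463*1/17191 - 9723/((-60*196/25)) = -11463/17191 - 9723/(-2352/5) = -11463/17191 - 9723*(-5/2352) = -11463/17191 + 2315/112 = 38513309/1925392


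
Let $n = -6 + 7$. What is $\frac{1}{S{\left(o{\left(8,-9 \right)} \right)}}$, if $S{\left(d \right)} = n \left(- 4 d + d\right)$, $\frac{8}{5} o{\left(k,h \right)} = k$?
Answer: $- \frac{1}{15} \approx -0.066667$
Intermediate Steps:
$o{\left(k,h \right)} = \frac{5 k}{8}$
$n = 1$
$S{\left(d \right)} = - 3 d$ ($S{\left(d \right)} = 1 \left(- 4 d + d\right) = 1 \left(- 3 d\right) = - 3 d$)
$\frac{1}{S{\left(o{\left(8,-9 \right)} \right)}} = \frac{1}{\left(-3\right) \frac{5}{8} \cdot 8} = \frac{1}{\left(-3\right) 5} = \frac{1}{-15} = - \frac{1}{15}$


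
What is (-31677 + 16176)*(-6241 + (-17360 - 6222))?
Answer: 462286323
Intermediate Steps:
(-31677 + 16176)*(-6241 + (-17360 - 6222)) = -15501*(-6241 - 23582) = -15501*(-29823) = 462286323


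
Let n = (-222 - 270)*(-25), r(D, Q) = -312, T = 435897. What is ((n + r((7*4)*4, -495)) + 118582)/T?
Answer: 11870/39627 ≈ 0.29954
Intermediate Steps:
n = 12300 (n = -492*(-25) = 12300)
((n + r((7*4)*4, -495)) + 118582)/T = ((12300 - 312) + 118582)/435897 = (11988 + 118582)*(1/435897) = 130570*(1/435897) = 11870/39627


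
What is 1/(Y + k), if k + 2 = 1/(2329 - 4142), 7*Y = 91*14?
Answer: 1813/326339 ≈ 0.0055556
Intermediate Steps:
Y = 182 (Y = (91*14)/7 = (⅐)*1274 = 182)
k = -3627/1813 (k = -2 + 1/(2329 - 4142) = -2 + 1/(-1813) = -2 - 1/1813 = -3627/1813 ≈ -2.0006)
1/(Y + k) = 1/(182 - 3627/1813) = 1/(326339/1813) = 1813/326339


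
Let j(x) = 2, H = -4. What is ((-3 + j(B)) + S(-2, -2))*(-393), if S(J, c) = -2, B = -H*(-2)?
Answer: 1179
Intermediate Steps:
B = -8 (B = -1*(-4)*(-2) = 4*(-2) = -8)
((-3 + j(B)) + S(-2, -2))*(-393) = ((-3 + 2) - 2)*(-393) = (-1 - 2)*(-393) = -3*(-393) = 1179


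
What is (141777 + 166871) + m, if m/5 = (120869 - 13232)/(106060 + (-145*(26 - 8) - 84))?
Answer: 31904247353/103366 ≈ 3.0865e+5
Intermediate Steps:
m = 538185/103366 (m = 5*((120869 - 13232)/(106060 + (-145*(26 - 8) - 84))) = 5*(107637/(106060 + (-145*18 - 84))) = 5*(107637/(106060 + (-2610 - 84))) = 5*(107637/(106060 - 2694)) = 5*(107637/103366) = 538185/103366 ≈ 5.2066)
(141777 + 166871) + m = (141777 + 166871) + 538185/103366 = 308648 + 538185/103366 = 31904247353/103366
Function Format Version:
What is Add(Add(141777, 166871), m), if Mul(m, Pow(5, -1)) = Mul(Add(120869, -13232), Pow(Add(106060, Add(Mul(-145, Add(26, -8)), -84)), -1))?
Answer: Rational(31904247353, 103366) ≈ 3.0865e+5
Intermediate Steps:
m = Rational(538185, 103366) (m = Mul(5, Mul(Add(120869, -13232), Pow(Add(106060, Add(Mul(-145, Add(26, -8)), -84)), -1))) = Mul(5, Mul(107637, Pow(Add(106060, Add(Mul(-145, 18), -84)), -1))) = Mul(5, Mul(107637, Pow(Add(106060, Add(-2610, -84)), -1))) = Mul(5, Mul(107637, Pow(Add(106060, -2694), -1))) = Mul(5, Mul(107637, Pow(103366, -1))) = Mul(5, Mul(107637, Rational(1, 103366))) = Mul(5, Rational(107637, 103366)) = Rational(538185, 103366) ≈ 5.2066)
Add(Add(141777, 166871), m) = Add(Add(141777, 166871), Rational(538185, 103366)) = Add(308648, Rational(538185, 103366)) = Rational(31904247353, 103366)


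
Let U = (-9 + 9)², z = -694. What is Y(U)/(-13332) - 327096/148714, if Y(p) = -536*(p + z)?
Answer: -7460009056/247831881 ≈ -30.101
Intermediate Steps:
U = 0 (U = 0² = 0)
Y(p) = 371984 - 536*p (Y(p) = -536*(p - 694) = -536*(-694 + p) = 371984 - 536*p)
Y(U)/(-13332) - 327096/148714 = (371984 - 536*0)/(-13332) - 327096/148714 = (371984 + 0)*(-1/13332) - 327096*1/148714 = 371984*(-1/13332) - 163548/74357 = -92996/3333 - 163548/74357 = -7460009056/247831881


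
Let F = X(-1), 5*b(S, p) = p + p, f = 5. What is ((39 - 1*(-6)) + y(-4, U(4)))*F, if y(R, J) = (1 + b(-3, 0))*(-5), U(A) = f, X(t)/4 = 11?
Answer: 1760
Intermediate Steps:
X(t) = 44 (X(t) = 4*11 = 44)
b(S, p) = 2*p/5 (b(S, p) = (p + p)/5 = (2*p)/5 = 2*p/5)
F = 44
U(A) = 5
y(R, J) = -5 (y(R, J) = (1 + (⅖)*0)*(-5) = (1 + 0)*(-5) = 1*(-5) = -5)
((39 - 1*(-6)) + y(-4, U(4)))*F = ((39 - 1*(-6)) - 5)*44 = ((39 + 6) - 5)*44 = (45 - 5)*44 = 40*44 = 1760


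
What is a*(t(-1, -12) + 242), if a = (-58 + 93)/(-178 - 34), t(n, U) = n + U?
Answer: -8015/212 ≈ -37.807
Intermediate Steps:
t(n, U) = U + n
a = -35/212 (a = 35/(-212) = 35*(-1/212) = -35/212 ≈ -0.16509)
a*(t(-1, -12) + 242) = -35*((-12 - 1) + 242)/212 = -35*(-13 + 242)/212 = -35/212*229 = -8015/212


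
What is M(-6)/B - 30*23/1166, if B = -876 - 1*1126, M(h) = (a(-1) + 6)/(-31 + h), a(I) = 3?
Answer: -2322753/3925922 ≈ -0.59165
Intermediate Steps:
M(h) = 9/(-31 + h) (M(h) = (3 + 6)/(-31 + h) = 9/(-31 + h))
B = -2002 (B = -876 - 1126 = -2002)
M(-6)/B - 30*23/1166 = (9/(-31 - 6))/(-2002) - 30*23/1166 = (9/(-37))*(-1/2002) - 690*1/1166 = (9*(-1/37))*(-1/2002) - 345/583 = -9/37*(-1/2002) - 345/583 = 9/74074 - 345/583 = -2322753/3925922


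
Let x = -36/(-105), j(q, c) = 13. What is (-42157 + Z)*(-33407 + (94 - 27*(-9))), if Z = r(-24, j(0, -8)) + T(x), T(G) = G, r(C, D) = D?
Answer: 9755835192/7 ≈ 1.3937e+9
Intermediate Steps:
x = 12/35 (x = -36*(-1/105) = 12/35 ≈ 0.34286)
Z = 467/35 (Z = 13 + 12/35 = 467/35 ≈ 13.343)
(-42157 + Z)*(-33407 + (94 - 27*(-9))) = (-42157 + 467/35)*(-33407 + (94 - 27*(-9))) = -1475028*(-33407 + (94 + 243))/35 = -1475028*(-33407 + 337)/35 = -1475028/35*(-33070) = 9755835192/7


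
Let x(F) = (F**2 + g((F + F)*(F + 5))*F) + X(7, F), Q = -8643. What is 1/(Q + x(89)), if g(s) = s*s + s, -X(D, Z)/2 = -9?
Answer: 1/24917912780 ≈ 4.0132e-11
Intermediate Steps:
X(D, Z) = 18 (X(D, Z) = -2*(-9) = 18)
g(s) = s + s**2 (g(s) = s**2 + s = s + s**2)
x(F) = 18 + F**2 + 2*F**2*(1 + 2*F*(5 + F))*(5 + F) (x(F) = (F**2 + (((F + F)*(F + 5))*(1 + (F + F)*(F + 5)))*F) + 18 = (F**2 + (((2*F)*(5 + F))*(1 + (2*F)*(5 + F)))*F) + 18 = (F**2 + ((2*F*(5 + F))*(1 + 2*F*(5 + F)))*F) + 18 = (F**2 + (2*F*(1 + 2*F*(5 + F))*(5 + F))*F) + 18 = (F**2 + 2*F**2*(1 + 2*F*(5 + F))*(5 + F)) + 18 = 18 + F**2 + 2*F**2*(1 + 2*F*(5 + F))*(5 + F))
1/(Q + x(89)) = 1/(-8643 + (18 + 89**2 + 2*89**2*(1 + 2*89*(5 + 89))*(5 + 89))) = 1/(-8643 + (18 + 7921 + 2*7921*(1 + 2*89*94)*94)) = 1/(-8643 + (18 + 7921 + 2*7921*(1 + 16732)*94)) = 1/(-8643 + (18 + 7921 + 2*7921*16733*94)) = 1/(-8643 + (18 + 7921 + 24917913484)) = 1/(-8643 + 24917921423) = 1/24917912780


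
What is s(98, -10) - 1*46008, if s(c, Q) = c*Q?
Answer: -46988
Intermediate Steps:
s(c, Q) = Q*c
s(98, -10) - 1*46008 = -10*98 - 1*46008 = -980 - 46008 = -46988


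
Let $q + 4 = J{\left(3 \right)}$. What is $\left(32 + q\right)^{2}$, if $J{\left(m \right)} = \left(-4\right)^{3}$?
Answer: $1296$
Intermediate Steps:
$J{\left(m \right)} = -64$
$q = -68$ ($q = -4 - 64 = -68$)
$\left(32 + q\right)^{2} = \left(32 - 68\right)^{2} = \left(-36\right)^{2} = 1296$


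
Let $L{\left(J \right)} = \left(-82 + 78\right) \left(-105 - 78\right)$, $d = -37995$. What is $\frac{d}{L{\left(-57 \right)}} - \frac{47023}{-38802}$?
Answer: $- \frac{239976859}{4733844} \approx -50.694$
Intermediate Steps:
$L{\left(J \right)} = 732$ ($L{\left(J \right)} = \left(-4\right) \left(-183\right) = 732$)
$\frac{d}{L{\left(-57 \right)}} - \frac{47023}{-38802} = - \frac{37995}{732} - \frac{47023}{-38802} = \left(-37995\right) \frac{1}{732} - - \frac{47023}{38802} = - \frac{12665}{244} + \frac{47023}{38802} = - \frac{239976859}{4733844}$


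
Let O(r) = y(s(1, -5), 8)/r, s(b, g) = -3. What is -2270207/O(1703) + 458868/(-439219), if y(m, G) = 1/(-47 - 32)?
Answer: 134149270868117953/439219 ≈ 3.0543e+11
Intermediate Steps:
y(m, G) = -1/79 (y(m, G) = 1/(-79) = -1/79)
O(r) = -1/(79*r)
-2270207/O(1703) + 458868/(-439219) = -2270207/((-1/79/1703)) + 458868/(-439219) = -2270207/((-1/79*1/1703)) + 458868*(-1/439219) = -2270207/(-1/134537) - 458868/439219 = -2270207*(-134537) - 458868/439219 = 305426839159 - 458868/439219 = 134149270868117953/439219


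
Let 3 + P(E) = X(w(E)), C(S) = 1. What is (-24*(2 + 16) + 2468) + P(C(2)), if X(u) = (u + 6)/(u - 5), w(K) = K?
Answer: 8125/4 ≈ 2031.3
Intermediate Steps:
X(u) = (6 + u)/(-5 + u)
P(E) = -3 + (6 + E)/(-5 + E)
(-24*(2 + 16) + 2468) + P(C(2)) = (-24*(2 + 16) + 2468) + (21 - 2*1)/(-5 + 1) = (-24*18 + 2468) + (21 - 2)/(-4) = (-432 + 2468) - 1/4*19 = 2036 - 19/4 = 8125/4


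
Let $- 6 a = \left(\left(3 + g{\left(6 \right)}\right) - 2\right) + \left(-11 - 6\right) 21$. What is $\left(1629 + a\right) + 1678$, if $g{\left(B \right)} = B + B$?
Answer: $\frac{10093}{3} \approx 3364.3$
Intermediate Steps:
$g{\left(B \right)} = 2 B$
$a = \frac{172}{3}$ ($a = - \frac{\left(\left(3 + 2 \cdot 6\right) - 2\right) + \left(-11 - 6\right) 21}{6} = - \frac{\left(\left(3 + 12\right) - 2\right) + \left(-11 - 6\right) 21}{6} = - \frac{\left(15 - 2\right) - 357}{6} = - \frac{13 - 357}{6} = \left(- \frac{1}{6}\right) \left(-344\right) = \frac{172}{3} \approx 57.333$)
$\left(1629 + a\right) + 1678 = \left(1629 + \frac{172}{3}\right) + 1678 = \frac{5059}{3} + 1678 = \frac{10093}{3}$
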